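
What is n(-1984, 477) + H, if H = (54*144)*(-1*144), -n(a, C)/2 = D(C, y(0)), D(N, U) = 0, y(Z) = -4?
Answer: -1119744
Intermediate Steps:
n(a, C) = 0 (n(a, C) = -2*0 = 0)
H = -1119744 (H = 7776*(-144) = -1119744)
n(-1984, 477) + H = 0 - 1119744 = -1119744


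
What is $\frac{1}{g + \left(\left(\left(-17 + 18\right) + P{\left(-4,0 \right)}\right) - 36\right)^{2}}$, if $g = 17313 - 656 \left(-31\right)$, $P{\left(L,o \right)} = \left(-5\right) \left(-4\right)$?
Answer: $\frac{1}{37874} \approx 2.6403 \cdot 10^{-5}$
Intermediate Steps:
$P{\left(L,o \right)} = 20$
$g = 37649$ ($g = 17313 - -20336 = 17313 + 20336 = 37649$)
$\frac{1}{g + \left(\left(\left(-17 + 18\right) + P{\left(-4,0 \right)}\right) - 36\right)^{2}} = \frac{1}{37649 + \left(\left(\left(-17 + 18\right) + 20\right) - 36\right)^{2}} = \frac{1}{37649 + \left(\left(1 + 20\right) - 36\right)^{2}} = \frac{1}{37649 + \left(21 - 36\right)^{2}} = \frac{1}{37649 + \left(-15\right)^{2}} = \frac{1}{37649 + 225} = \frac{1}{37874}$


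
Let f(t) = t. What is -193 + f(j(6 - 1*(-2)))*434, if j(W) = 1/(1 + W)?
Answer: -1303/9 ≈ -144.78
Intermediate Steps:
-193 + f(j(6 - 1*(-2)))*434 = -193 + 434/(1 + (6 - 1*(-2))) = -193 + 434/(1 + (6 + 2)) = -193 + 434/(1 + 8) = -193 + 434/9 = -1303/9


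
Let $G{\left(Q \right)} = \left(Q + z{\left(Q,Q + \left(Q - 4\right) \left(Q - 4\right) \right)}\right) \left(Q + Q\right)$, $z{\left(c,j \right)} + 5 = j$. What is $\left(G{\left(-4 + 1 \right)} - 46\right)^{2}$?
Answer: $75076$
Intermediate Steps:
$z{\left(c,j \right)} = -5 + j$
$G{\left(Q \right)} = 2 Q \left(-5 + \left(-4 + Q\right)^{2} + 2 Q\right)$ ($G{\left(Q \right)} = \left(Q - \left(5 - Q - \left(Q - 4\right) \left(Q - 4\right)\right)\right) \left(Q + Q\right) = \left(Q - \left(5 - Q - \left(-4 + Q\right) \left(-4 + Q\right)\right)\right) 2 Q = \left(Q - \left(5 - Q - \left(-4 + Q\right)^{2}\right)\right) 2 Q = \left(Q + \left(-5 + Q + \left(-4 + Q\right)^{2}\right)\right) 2 Q = \left(-5 + \left(-4 + Q\right)^{2} + 2 Q\right) 2 Q = 2 Q \left(-5 + \left(-4 + Q\right)^{2} + 2 Q\right)$)
$\left(G{\left(-4 + 1 \right)} - 46\right)^{2} = \left(2 \left(-4 + 1\right) \left(11 + \left(-4 + 1\right)^{2} - 6 \left(-4 + 1\right)\right) - 46\right)^{2} = \left(2 \left(-3\right) \left(11 + \left(-3\right)^{2} - -18\right) - 46\right)^{2} = \left(2 \left(-3\right) \left(11 + 9 + 18\right) - 46\right)^{2} = \left(2 \left(-3\right) 38 - 46\right)^{2} = \left(-228 - 46\right)^{2} = \left(-274\right)^{2} = 75076$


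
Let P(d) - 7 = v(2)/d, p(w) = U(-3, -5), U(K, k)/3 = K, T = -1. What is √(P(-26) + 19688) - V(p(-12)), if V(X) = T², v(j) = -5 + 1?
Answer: -1 + √3328481/13 ≈ 139.34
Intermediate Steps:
U(K, k) = 3*K
p(w) = -9 (p(w) = 3*(-3) = -9)
v(j) = -4
V(X) = 1 (V(X) = (-1)² = 1)
P(d) = 7 - 4/d
√(P(-26) + 19688) - V(p(-12)) = √((7 - 4/(-26)) + 19688) - 1*1 = √((7 - 4*(-1/26)) + 19688) - 1 = √((7 + 2/13) + 19688) - 1 = √(93/13 + 19688) - 1 = √(256037/13) - 1 = √3328481/13 - 1 = -1 + √3328481/13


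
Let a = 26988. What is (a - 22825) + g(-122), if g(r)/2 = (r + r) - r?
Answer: 3919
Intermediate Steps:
g(r) = 2*r (g(r) = 2*((r + r) - r) = 2*(2*r - r) = 2*r)
(a - 22825) + g(-122) = (26988 - 22825) + 2*(-122) = 4163 - 244 = 3919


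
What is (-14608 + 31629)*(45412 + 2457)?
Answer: 814778249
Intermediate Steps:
(-14608 + 31629)*(45412 + 2457) = 17021*47869 = 814778249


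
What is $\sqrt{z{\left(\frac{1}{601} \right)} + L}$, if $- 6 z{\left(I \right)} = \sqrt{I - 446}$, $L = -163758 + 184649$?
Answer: $\frac{\sqrt{271650603276 - 3606 i \sqrt{161095045}}}{3606} \approx 144.54 - 0.012176 i$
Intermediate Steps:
$L = 20891$
$z{\left(I \right)} = - \frac{\sqrt{-446 + I}}{6}$ ($z{\left(I \right)} = - \frac{\sqrt{I - 446}}{6} = - \frac{\sqrt{-446 + I}}{6}$)
$\sqrt{z{\left(\frac{1}{601} \right)} + L} = \sqrt{- \frac{\sqrt{-446 + \frac{1}{601}}}{6} + 20891} = \sqrt{- \frac{\sqrt{- \frac{268045}{601}}}{6} + 20891} = \sqrt{- \frac{\frac{1}{601} i \sqrt{161095045}}{6} + 20891} = \sqrt{- \frac{i \sqrt{161095045}}{3606} + 20891} = \sqrt{20891 - \frac{i \sqrt{161095045}}{3606}}$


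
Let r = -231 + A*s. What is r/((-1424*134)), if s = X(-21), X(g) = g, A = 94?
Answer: 2205/190816 ≈ 0.011556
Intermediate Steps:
s = -21
r = -2205 (r = -231 + 94*(-21) = -231 - 1974 = -2205)
r/((-1424*134)) = -2205/((-1424*134)) = -2205/(-190816) = -2205*(-1/190816) = 2205/190816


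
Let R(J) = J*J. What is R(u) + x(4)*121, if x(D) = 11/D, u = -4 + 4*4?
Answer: 1907/4 ≈ 476.75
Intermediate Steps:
u = 12 (u = -4 + 16 = 12)
R(J) = J²
R(u) + x(4)*121 = 12² + (11/4)*121 = 144 + (11*(¼))*121 = 144 + (11/4)*121 = 144 + 1331/4 = 1907/4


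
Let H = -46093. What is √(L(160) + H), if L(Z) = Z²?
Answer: 9*I*√253 ≈ 143.15*I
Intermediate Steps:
√(L(160) + H) = √(160² - 46093) = √(25600 - 46093) = √(-20493) = 9*I*√253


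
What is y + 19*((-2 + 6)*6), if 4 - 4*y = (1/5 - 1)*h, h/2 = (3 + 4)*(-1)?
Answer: 2271/5 ≈ 454.20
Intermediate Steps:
h = -14 (h = 2*((3 + 4)*(-1)) = 2*(7*(-1)) = 2*(-7) = -14)
y = -9/5 (y = 1 - (1/5 - 1)*(-14)/4 = 1 - (⅕ - 1)*(-14)/4 = 1 - (-1)*(-14)/5 = 1 - ¼*56/5 = 1 - 14/5 = -9/5 ≈ -1.8000)
y + 19*((-2 + 6)*6) = -9/5 + 19*((-2 + 6)*6) = -9/5 + 19*(4*6) = -9/5 + 19*24 = -9/5 + 456 = 2271/5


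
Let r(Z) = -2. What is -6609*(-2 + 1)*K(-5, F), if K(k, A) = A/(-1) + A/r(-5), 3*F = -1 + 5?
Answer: -13218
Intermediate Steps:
F = 4/3 (F = (-1 + 5)/3 = (1/3)*4 = 4/3 ≈ 1.3333)
K(k, A) = -3*A/2 (K(k, A) = A/(-1) + A/(-2) = A*(-1) + A*(-1/2) = -A - A/2 = -3*A/2)
-6609*(-2 + 1)*K(-5, F) = -6609*(-2 + 1)*(-3/2*4/3) = -(-6609)*(-2) = -6609*2 = -13218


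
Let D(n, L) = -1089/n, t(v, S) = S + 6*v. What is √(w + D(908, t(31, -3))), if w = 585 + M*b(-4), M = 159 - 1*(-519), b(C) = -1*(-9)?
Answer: 9*√17012969/454 ≈ 81.767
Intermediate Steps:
b(C) = 9
M = 678 (M = 159 + 519 = 678)
w = 6687 (w = 585 + 678*9 = 585 + 6102 = 6687)
√(w + D(908, t(31, -3))) = √(6687 - 1089/908) = √(6070707/908) = 9*√17012969/454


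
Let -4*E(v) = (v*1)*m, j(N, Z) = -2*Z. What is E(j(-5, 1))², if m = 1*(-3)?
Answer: 9/4 ≈ 2.2500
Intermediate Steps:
m = -3
E(v) = 3*v/4 (E(v) = -v*1*(-3)/4 = -v*(-3)/4 = -(-3)*v/4 = 3*v/4)
E(j(-5, 1))² = (3*(-2*1)/4)² = ((¾)*(-2))² = (-3/2)² = 9/4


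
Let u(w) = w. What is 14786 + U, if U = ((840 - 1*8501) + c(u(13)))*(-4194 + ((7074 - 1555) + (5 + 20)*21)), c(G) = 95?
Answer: -13982314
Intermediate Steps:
U = -13997100 (U = ((840 - 1*8501) + 95)*(-4194 + ((7074 - 1555) + (5 + 20)*21)) = ((840 - 8501) + 95)*(-4194 + (5519 + 25*21)) = (-7661 + 95)*(-4194 + (5519 + 525)) = -7566*(-4194 + 6044) = -7566*1850 = -13997100)
14786 + U = 14786 - 13997100 = -13982314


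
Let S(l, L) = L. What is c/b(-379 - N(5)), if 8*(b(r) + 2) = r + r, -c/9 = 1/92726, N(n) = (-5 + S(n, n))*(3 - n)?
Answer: 2/1993609 ≈ 1.0032e-6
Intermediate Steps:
N(n) = (-5 + n)*(3 - n)
c = -9/92726 ≈ -9.7060e-5
b(r) = -2 + r/4 (b(r) = -2 + (r + r)/8 = -2 + (2*r)/8 = -2 + r/4)
c/b(-379 - N(5)) = -9/(92726*(-2 + (-379 - (-15 - 1*5² + 8*5))/4)) = -9/(92726*(-2 + (-379 - (-15 - 1*25 + 40))/4)) = -9/(92726*(-2 + (-379 - (-15 - 25 + 40))/4)) = -9/(92726*(-2 + (-379 - 1*0)/4)) = -9/(92726*(-2 + (-379 + 0)/4)) = -9/(92726*(-2 + (¼)*(-379))) = -9/(92726*(-2 - 379/4)) = -9/(92726*(-387/4)) = -9/92726*(-4/387) = 2/1993609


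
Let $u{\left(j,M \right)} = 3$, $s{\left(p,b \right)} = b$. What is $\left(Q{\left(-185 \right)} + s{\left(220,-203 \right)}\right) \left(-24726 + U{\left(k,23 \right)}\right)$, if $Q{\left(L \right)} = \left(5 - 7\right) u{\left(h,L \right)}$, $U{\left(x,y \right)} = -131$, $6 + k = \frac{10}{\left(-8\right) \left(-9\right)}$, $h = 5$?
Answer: $5195113$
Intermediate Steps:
$k = - \frac{211}{36}$ ($k = -6 + \frac{10}{\left(-8\right) \left(-9\right)} = -6 + \frac{10}{72} = -6 + 10 \cdot \frac{1}{72} = -6 + \frac{5}{36} = - \frac{211}{36} \approx -5.8611$)
$Q{\left(L \right)} = -6$ ($Q{\left(L \right)} = \left(5 - 7\right) 3 = \left(-2\right) 3 = -6$)
$\left(Q{\left(-185 \right)} + s{\left(220,-203 \right)}\right) \left(-24726 + U{\left(k,23 \right)}\right) = \left(-6 - 203\right) \left(-24726 - 131\right) = \left(-209\right) \left(-24857\right) = 5195113$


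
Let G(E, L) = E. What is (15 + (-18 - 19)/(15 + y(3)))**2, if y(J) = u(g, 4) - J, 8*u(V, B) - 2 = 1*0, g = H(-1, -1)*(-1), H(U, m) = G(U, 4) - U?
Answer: 344569/2401 ≈ 143.51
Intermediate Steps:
H(U, m) = 0 (H(U, m) = U - U = 0)
g = 0 (g = 0*(-1) = 0)
u(V, B) = 1/4 (u(V, B) = 1/4 + (1*0)/8 = 1/4 + (1/8)*0 = 1/4 + 0 = 1/4)
y(J) = 1/4 - J
(15 + (-18 - 19)/(15 + y(3)))**2 = (15 + (-18 - 19)/(15 + (1/4 - 1*3)))**2 = (15 - 37/(15 + (1/4 - 3)))**2 = (15 - 37/(15 - 11/4))**2 = (15 - 37/49/4)**2 = (15 - 37*4/49)**2 = (15 - 148/49)**2 = (587/49)**2 = 344569/2401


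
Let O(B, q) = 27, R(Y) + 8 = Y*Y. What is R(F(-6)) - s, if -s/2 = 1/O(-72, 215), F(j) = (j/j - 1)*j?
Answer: -214/27 ≈ -7.9259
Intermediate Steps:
F(j) = 0 (F(j) = (1 - 1)*j = 0*j = 0)
R(Y) = -8 + Y² (R(Y) = -8 + Y*Y = -8 + Y²)
s = -2/27 ≈ -0.074074
R(F(-6)) - s = (-8 + 0²) - 1*(-2/27) = (-8 + 0) + 2/27 = -8 + 2/27 = -214/27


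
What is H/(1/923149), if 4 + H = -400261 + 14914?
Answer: -355736390299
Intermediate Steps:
H = -385351 (H = -4 + (-400261 + 14914) = -4 - 385347 = -385351)
H/(1/923149) = -385351/(1/923149) = -385351/1/923149 = -385351*923149 = -355736390299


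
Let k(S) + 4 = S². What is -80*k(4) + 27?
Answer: -933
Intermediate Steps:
k(S) = -4 + S²
-80*k(4) + 27 = -80*(-4 + 4²) + 27 = -80*(-4 + 16) + 27 = -80*12 + 27 = -960 + 27 = -933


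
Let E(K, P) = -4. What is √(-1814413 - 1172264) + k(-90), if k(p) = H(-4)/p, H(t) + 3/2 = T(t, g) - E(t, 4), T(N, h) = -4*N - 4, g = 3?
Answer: -29/180 + 3*I*√331853 ≈ -0.16111 + 1728.2*I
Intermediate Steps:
T(N, h) = -4 - 4*N
H(t) = -3/2 - 4*t (H(t) = -3/2 + ((-4 - 4*t) - 1*(-4)) = -3/2 + ((-4 - 4*t) + 4) = -3/2 - 4*t)
k(p) = 29/(2*p) (k(p) = (-3/2 - 4*(-4))/p = (-3/2 + 16)/p = 29/(2*p))
√(-1814413 - 1172264) + k(-90) = √(-1814413 - 1172264) + (29/2)/(-90) = √(-2986677) + (29/2)*(-1/90) = 3*I*√331853 - 29/180 = -29/180 + 3*I*√331853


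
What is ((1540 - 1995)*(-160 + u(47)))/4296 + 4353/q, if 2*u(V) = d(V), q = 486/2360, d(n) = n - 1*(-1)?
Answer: 306689065/14499 ≈ 21152.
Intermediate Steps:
d(n) = 1 + n (d(n) = n + 1 = 1 + n)
q = 243/1180 (q = 486*(1/2360) = 243/1180 ≈ 0.20593)
u(V) = 1/2 + V/2 (u(V) = (1 + V)/2 = 1/2 + V/2)
((1540 - 1995)*(-160 + u(47)))/4296 + 4353/q = ((1540 - 1995)*(-160 + (1/2 + (1/2)*47)))/4296 + 4353/(243/1180) = -455*(-160 + (1/2 + 47/2))*(1/4296) + 4353*(1180/243) = -455*(-160 + 24)*(1/4296) + 1712180/81 = -455*(-136)*(1/4296) + 1712180/81 = 61880*(1/4296) + 1712180/81 = 7735/537 + 1712180/81 = 306689065/14499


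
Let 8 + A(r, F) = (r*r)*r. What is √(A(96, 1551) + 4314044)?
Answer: 2*√1299693 ≈ 2280.1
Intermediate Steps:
A(r, F) = -8 + r³ (A(r, F) = -8 + (r*r)*r = -8 + r²*r = -8 + r³)
√(A(96, 1551) + 4314044) = √((-8 + 96³) + 4314044) = √((-8 + 884736) + 4314044) = √(884728 + 4314044) = √5198772 = 2*√1299693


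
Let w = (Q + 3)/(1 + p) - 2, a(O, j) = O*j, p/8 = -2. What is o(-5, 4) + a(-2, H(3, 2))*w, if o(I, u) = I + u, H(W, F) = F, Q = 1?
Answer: 121/15 ≈ 8.0667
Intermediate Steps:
p = -16 (p = 8*(-2) = -16)
w = -34/15 (w = (1 + 3)/(1 - 16) - 2 = 4/(-15) - 2 = 4*(-1/15) - 2 = -4/15 - 2 = -34/15 ≈ -2.2667)
o(-5, 4) + a(-2, H(3, 2))*w = (-5 + 4) - 2*2*(-34/15) = -1 - 4*(-34/15) = -1 + 136/15 = 121/15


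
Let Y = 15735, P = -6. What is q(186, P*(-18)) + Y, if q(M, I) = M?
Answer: 15921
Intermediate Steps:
q(186, P*(-18)) + Y = 186 + 15735 = 15921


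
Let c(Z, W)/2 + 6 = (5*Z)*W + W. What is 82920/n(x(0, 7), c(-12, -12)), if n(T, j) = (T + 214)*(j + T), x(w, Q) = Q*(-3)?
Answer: 27640/88973 ≈ 0.31066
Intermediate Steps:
c(Z, W) = -12 + 2*W + 10*W*Z (c(Z, W) = -12 + 2*((5*Z)*W + W) = -12 + 2*(5*W*Z + W) = -12 + 2*(W + 5*W*Z) = -12 + (2*W + 10*W*Z) = -12 + 2*W + 10*W*Z)
x(w, Q) = -3*Q
n(T, j) = (214 + T)*(T + j)
82920/n(x(0, 7), c(-12, -12)) = 82920/((-3*7)² + 214*(-3*7) + 214*(-12 + 2*(-12) + 10*(-12)*(-12)) + (-3*7)*(-12 + 2*(-12) + 10*(-12)*(-12))) = 82920/((-21)² + 214*(-21) + 214*(-12 - 24 + 1440) - 21*(-12 - 24 + 1440)) = 82920/(441 - 4494 + 214*1404 - 21*1404) = 82920/(441 - 4494 + 300456 - 29484) = 82920/266919 = 82920*(1/266919) = 27640/88973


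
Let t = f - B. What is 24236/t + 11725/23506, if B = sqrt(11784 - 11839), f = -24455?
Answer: -12356609938/25103026183 + 6059*I*sqrt(55)/149511770 ≈ -0.49224 + 0.00030054*I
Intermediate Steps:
B = I*sqrt(55) (B = sqrt(-55) = I*sqrt(55) ≈ 7.4162*I)
t = -24455 - I*sqrt(55) ≈ -24455.0 - 7.4162*I
24236/t + 11725/23506 = 24236/(-24455 - I*sqrt(55)) + 11725/23506 = 24236/(-24455 - I*sqrt(55)) + 11725*(1/23506) = 24236/(-24455 - I*sqrt(55)) + 1675/3358 = 1675/3358 + 24236/(-24455 - I*sqrt(55))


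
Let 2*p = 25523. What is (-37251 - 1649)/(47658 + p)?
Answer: -77800/120839 ≈ -0.64383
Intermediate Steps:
p = 25523/2 (p = (½)*25523 = 25523/2 ≈ 12762.)
(-37251 - 1649)/(47658 + p) = (-37251 - 1649)/(47658 + 25523/2) = -38900/120839/2 = -38900*2/120839 = -77800/120839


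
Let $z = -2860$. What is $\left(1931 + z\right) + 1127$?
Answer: $198$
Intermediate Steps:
$\left(1931 + z\right) + 1127 = \left(1931 - 2860\right) + 1127 = -929 + 1127 = 198$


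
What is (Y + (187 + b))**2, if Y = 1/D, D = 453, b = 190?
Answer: 29166491524/205209 ≈ 1.4213e+5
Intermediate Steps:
Y = 1/453 ≈ 0.0022075
(Y + (187 + b))**2 = (1/453 + (187 + 190))**2 = (1/453 + 377)**2 = (170782/453)**2 = 29166491524/205209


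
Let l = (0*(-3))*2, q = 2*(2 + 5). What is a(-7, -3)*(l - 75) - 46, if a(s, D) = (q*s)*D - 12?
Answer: -21196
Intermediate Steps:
q = 14 (q = 2*7 = 14)
l = 0 (l = 0*2 = 0)
a(s, D) = -12 + 14*D*s (a(s, D) = (14*s)*D - 12 = 14*D*s - 12 = -12 + 14*D*s)
a(-7, -3)*(l - 75) - 46 = (-12 + 14*(-3)*(-7))*(0 - 75) - 46 = (-12 + 294)*(-75) - 46 = 282*(-75) - 46 = -21150 - 46 = -21196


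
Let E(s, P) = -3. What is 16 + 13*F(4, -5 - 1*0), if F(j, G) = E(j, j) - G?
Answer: 42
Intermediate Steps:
F(j, G) = -3 - G
16 + 13*F(4, -5 - 1*0) = 16 + 13*(-3 - (-5 - 1*0)) = 16 + 13*(-3 - (-5 + 0)) = 16 + 13*(-3 - 1*(-5)) = 16 + 13*(-3 + 5) = 16 + 13*2 = 16 + 26 = 42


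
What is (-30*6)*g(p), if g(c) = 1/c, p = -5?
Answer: 36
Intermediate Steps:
(-30*6)*g(p) = -30*6/(-5) = -180*(-⅕) = 36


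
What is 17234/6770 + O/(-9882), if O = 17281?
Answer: 26657009/33450570 ≈ 0.79691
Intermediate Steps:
17234/6770 + O/(-9882) = 17234/6770 + 17281/(-9882) = 17234*(1/6770) + 17281*(-1/9882) = 8617/3385 - 17281/9882 = 26657009/33450570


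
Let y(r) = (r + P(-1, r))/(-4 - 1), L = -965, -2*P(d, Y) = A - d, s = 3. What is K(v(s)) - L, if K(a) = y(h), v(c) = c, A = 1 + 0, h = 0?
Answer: 4826/5 ≈ 965.20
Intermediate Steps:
A = 1
P(d, Y) = -½ + d/2 (P(d, Y) = -(1 - d)/2 = -½ + d/2)
y(r) = ⅕ - r/5 (y(r) = (r + (-½ + (½)*(-1)))/(-4 - 1) = (r + (-½ - ½))/(-5) = (r - 1)*(-⅕) = (-1 + r)*(-⅕) = ⅕ - r/5)
K(a) = ⅕ (K(a) = ⅕ - ⅕*0 = ⅕ + 0 = ⅕)
K(v(s)) - L = ⅕ - 1*(-965) = ⅕ + 965 = 4826/5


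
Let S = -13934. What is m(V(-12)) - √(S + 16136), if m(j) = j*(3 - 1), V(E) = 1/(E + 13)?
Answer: 2 - √2202 ≈ -44.925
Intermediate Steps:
V(E) = 1/(13 + E)
m(j) = 2*j (m(j) = j*2 = 2*j)
m(V(-12)) - √(S + 16136) = 2/(13 - 12) - √(-13934 + 16136) = 2/1 - √2202 = 2*1 - √2202 = 2 - √2202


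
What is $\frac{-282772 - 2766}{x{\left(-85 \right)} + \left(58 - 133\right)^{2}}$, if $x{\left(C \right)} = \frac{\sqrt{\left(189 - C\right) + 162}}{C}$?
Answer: $- \frac{11604442781250}{228603515189} - \frac{48541460 \sqrt{109}}{228603515189} \approx -50.765$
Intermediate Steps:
$x{\left(C \right)} = \frac{\sqrt{351 - C}}{C}$
$\frac{-282772 - 2766}{x{\left(-85 \right)} + \left(58 - 133\right)^{2}} = \frac{-282772 - 2766}{\frac{\sqrt{351 - -85}}{-85} + \left(58 - 133\right)^{2}} = - \frac{285538}{- \frac{\sqrt{351 + 85}}{85} + \left(-75\right)^{2}} = - \frac{285538}{- \frac{\sqrt{436}}{85} + 5625} = - \frac{285538}{- \frac{2 \sqrt{109}}{85} + 5625} = - \frac{285538}{5625 - \frac{2 \sqrt{109}}{85}}$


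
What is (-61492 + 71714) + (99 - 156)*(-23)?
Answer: 11533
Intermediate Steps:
(-61492 + 71714) + (99 - 156)*(-23) = 10222 - 57*(-23) = 10222 + 1311 = 11533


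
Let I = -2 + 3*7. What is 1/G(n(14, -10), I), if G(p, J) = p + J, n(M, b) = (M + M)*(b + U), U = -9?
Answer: -1/513 ≈ -0.0019493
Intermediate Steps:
n(M, b) = 2*M*(-9 + b) (n(M, b) = (M + M)*(b - 9) = (2*M)*(-9 + b) = 2*M*(-9 + b))
I = 19 (I = -2 + 21 = 19)
G(p, J) = J + p
1/G(n(14, -10), I) = 1/(19 + 2*14*(-9 - 10)) = 1/(19 + 2*14*(-19)) = 1/(19 - 532) = 1/(-513) = -1/513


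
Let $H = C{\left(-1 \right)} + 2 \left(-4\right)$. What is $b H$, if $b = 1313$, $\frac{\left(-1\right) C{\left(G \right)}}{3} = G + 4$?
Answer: $-22321$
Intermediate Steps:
$C{\left(G \right)} = -12 - 3 G$ ($C{\left(G \right)} = - 3 \left(G + 4\right) = - 3 \left(4 + G\right) = -12 - 3 G$)
$H = -17$ ($H = \left(-12 - -3\right) + 2 \left(-4\right) = \left(-12 + 3\right) - 8 = -9 - 8 = -17$)
$b H = 1313 \left(-17\right) = -22321$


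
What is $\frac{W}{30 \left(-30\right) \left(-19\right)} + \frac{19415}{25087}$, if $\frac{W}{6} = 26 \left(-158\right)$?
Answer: $- \frac{23862323}{35748975} \approx -0.6675$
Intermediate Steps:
$W = -24648$ ($W = 6 \cdot 26 \left(-158\right) = 6 \left(-4108\right) = -24648$)
$\frac{W}{30 \left(-30\right) \left(-19\right)} + \frac{19415}{25087} = - \frac{24648}{30 \left(-30\right) \left(-19\right)} + \frac{19415}{25087} = - \frac{24648}{\left(-900\right) \left(-19\right)} + 19415 \cdot \frac{1}{25087} = - \frac{24648}{17100} + \frac{19415}{25087} = \left(-24648\right) \frac{1}{17100} + \frac{19415}{25087} = - \frac{2054}{1425} + \frac{19415}{25087} = - \frac{23862323}{35748975}$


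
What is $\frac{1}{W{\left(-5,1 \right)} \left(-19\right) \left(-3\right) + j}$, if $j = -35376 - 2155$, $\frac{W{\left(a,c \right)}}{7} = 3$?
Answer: $- \frac{1}{36334} \approx -2.7522 \cdot 10^{-5}$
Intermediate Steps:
$W{\left(a,c \right)} = 21$ ($W{\left(a,c \right)} = 7 \cdot 3 = 21$)
$j = -37531$ ($j = -35376 - 2155 = -37531$)
$\frac{1}{W{\left(-5,1 \right)} \left(-19\right) \left(-3\right) + j} = \frac{1}{21 \left(-19\right) \left(-3\right) - 37531} = \frac{1}{\left(-399\right) \left(-3\right) - 37531} = \frac{1}{1197 - 37531} = \frac{1}{-36334} = - \frac{1}{36334}$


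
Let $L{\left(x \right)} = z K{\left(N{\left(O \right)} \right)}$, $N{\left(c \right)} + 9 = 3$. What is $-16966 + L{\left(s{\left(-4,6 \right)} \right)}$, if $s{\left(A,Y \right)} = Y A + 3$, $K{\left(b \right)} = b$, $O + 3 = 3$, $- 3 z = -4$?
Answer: $-16974$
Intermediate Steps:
$z = \frac{4}{3}$ ($z = \left(- \frac{1}{3}\right) \left(-4\right) = \frac{4}{3} \approx 1.3333$)
$O = 0$ ($O = -3 + 3 = 0$)
$N{\left(c \right)} = -6$ ($N{\left(c \right)} = -9 + 3 = -6$)
$s{\left(A,Y \right)} = 3 + A Y$ ($s{\left(A,Y \right)} = A Y + 3 = 3 + A Y$)
$L{\left(x \right)} = -8$ ($L{\left(x \right)} = \frac{4}{3} \left(-6\right) = -8$)
$-16966 + L{\left(s{\left(-4,6 \right)} \right)} = -16966 - 8 = -16974$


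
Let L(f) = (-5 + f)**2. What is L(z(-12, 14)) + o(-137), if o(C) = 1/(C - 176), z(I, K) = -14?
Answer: 112992/313 ≈ 361.00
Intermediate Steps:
o(C) = 1/(-176 + C)
L(z(-12, 14)) + o(-137) = (-5 - 14)**2 + 1/(-176 - 137) = (-19)**2 + 1/(-313) = 361 - 1/313 = 112992/313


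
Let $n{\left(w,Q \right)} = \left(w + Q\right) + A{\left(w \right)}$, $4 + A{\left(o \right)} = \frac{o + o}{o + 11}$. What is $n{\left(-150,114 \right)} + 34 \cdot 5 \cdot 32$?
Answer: $\frac{750900}{139} \approx 5402.2$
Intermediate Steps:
$A{\left(o \right)} = -4 + \frac{2 o}{11 + o}$ ($A{\left(o \right)} = -4 + \frac{o + o}{o + 11} = -4 + \frac{2 o}{11 + o}$)
$n{\left(w,Q \right)} = Q + w + \frac{2 \left(-22 - w\right)}{11 + w}$ ($n{\left(w,Q \right)} = \left(w + Q\right) + \frac{2 \left(-22 - w\right)}{11 + w} = \left(Q + w\right) + \frac{2 \left(-22 - w\right)}{11 + w} = Q + w + \frac{2 \left(-22 - w\right)}{11 + w}$)
$n{\left(-150,114 \right)} + 34 \cdot 5 \cdot 32 = \frac{-44 - -300 + \left(11 - 150\right) \left(114 - 150\right)}{11 - 150} + 34 \cdot 5 \cdot 32 = \frac{-44 + 300 - -5004}{-139} + 170 \cdot 32 = - \frac{-44 + 300 + 5004}{139} + 5440 = \left(- \frac{1}{139}\right) 5260 + 5440 = - \frac{5260}{139} + 5440 = \frac{750900}{139}$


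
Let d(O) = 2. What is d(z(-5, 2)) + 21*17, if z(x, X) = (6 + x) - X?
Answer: 359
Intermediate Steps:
z(x, X) = 6 + x - X
d(z(-5, 2)) + 21*17 = 2 + 21*17 = 2 + 357 = 359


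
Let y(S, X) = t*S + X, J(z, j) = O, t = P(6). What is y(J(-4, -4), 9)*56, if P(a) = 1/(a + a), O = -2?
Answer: 1484/3 ≈ 494.67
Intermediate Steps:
P(a) = 1/(2*a)
t = 1/12 (t = (1/2)/6 = (1/2)*(1/6) = 1/12 ≈ 0.083333)
J(z, j) = -2
y(S, X) = X + S/12 (y(S, X) = S/12 + X = X + S/12)
y(J(-4, -4), 9)*56 = (9 + (1/12)*(-2))*56 = (9 - 1/6)*56 = (53/6)*56 = 1484/3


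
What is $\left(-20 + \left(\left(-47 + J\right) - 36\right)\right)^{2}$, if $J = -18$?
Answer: $14641$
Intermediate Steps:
$\left(-20 + \left(\left(-47 + J\right) - 36\right)\right)^{2} = \left(-20 - 101\right)^{2} = \left(-121\right)^{2} = 14641$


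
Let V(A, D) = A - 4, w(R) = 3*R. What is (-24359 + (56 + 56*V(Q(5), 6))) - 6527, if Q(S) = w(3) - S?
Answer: -30830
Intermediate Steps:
Q(S) = 9 - S (Q(S) = 3*3 - S = 9 - S)
V(A, D) = -4 + A
(-24359 + (56 + 56*V(Q(5), 6))) - 6527 = (-24359 + (56 + 56*(-4 + (9 - 1*5)))) - 6527 = (-24359 + (56 + 56*(-4 + (9 - 5)))) - 6527 = (-24359 + (56 + 56*(-4 + 4))) - 6527 = (-24359 + (56 + 56*0)) - 6527 = (-24359 + (56 + 0)) - 6527 = (-24359 + 56) - 6527 = -24303 - 6527 = -30830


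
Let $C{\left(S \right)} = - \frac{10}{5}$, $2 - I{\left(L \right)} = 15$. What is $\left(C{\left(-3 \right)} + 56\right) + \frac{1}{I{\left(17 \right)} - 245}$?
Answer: $\frac{13931}{258} \approx 53.996$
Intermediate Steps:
$I{\left(L \right)} = -13$ ($I{\left(L \right)} = 2 - 15 = -13$)
$C{\left(S \right)} = -2$ ($C{\left(S \right)} = \left(-10\right) \frac{1}{5} = -2$)
$\left(C{\left(-3 \right)} + 56\right) + \frac{1}{I{\left(17 \right)} - 245} = \left(-2 + 56\right) + \frac{1}{-13 - 245} = 54 + \frac{1}{-258} = 54 - \frac{1}{258} = \frac{13931}{258}$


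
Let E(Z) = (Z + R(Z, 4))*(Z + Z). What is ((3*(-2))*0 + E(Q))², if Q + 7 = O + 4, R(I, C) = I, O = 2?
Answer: 16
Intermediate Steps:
Q = -1 (Q = -7 + (2 + 4) = -7 + 6 = -1)
E(Z) = 4*Z² (E(Z) = (Z + Z)*(Z + Z) = (2*Z)*(2*Z) = 4*Z²)
((3*(-2))*0 + E(Q))² = ((3*(-2))*0 + 4*(-1)²)² = (-6*0 + 4*1)² = (0 + 4)² = 4² = 16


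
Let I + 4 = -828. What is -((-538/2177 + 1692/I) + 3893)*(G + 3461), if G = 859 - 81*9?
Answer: -903793095369/64688 ≈ -1.3972e+7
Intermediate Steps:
I = -832 (I = -4 - 828 = -832)
G = 130 (G = 859 - 729 = 130)
-((-538/2177 + 1692/I) + 3893)*(G + 3461) = -((-538/2177 + 1692/(-832)) + 3893)*(130 + 3461) = -((-538*1/2177 + 1692*(-1/832)) + 3893)*3591 = -((-538/2177 - 423/208) + 3893)*3591 = -(-1032775/452816 + 3893)*3591 = -1761779913*3591/452816 = -1*903793095369/64688 = -903793095369/64688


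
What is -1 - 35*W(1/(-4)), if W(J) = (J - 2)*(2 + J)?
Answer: 2189/16 ≈ 136.81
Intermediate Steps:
W(J) = (-2 + J)*(2 + J)
-1 - 35*W(1/(-4)) = -1 - 35*(-4 + (1/(-4))²) = -1 - 35*(-4 + (-¼)²) = -1 - 35*(-4 + 1/16) = -1 - 35*(-63/16) = -1 + 2205/16 = 2189/16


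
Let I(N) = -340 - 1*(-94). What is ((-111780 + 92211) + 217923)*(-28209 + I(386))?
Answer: -5644163070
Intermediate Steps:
I(N) = -246 (I(N) = -340 + 94 = -246)
((-111780 + 92211) + 217923)*(-28209 + I(386)) = ((-111780 + 92211) + 217923)*(-28209 - 246) = (-19569 + 217923)*(-28455) = 198354*(-28455) = -5644163070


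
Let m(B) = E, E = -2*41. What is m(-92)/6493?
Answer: -82/6493 ≈ -0.012629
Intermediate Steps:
E = -82
m(B) = -82
m(-92)/6493 = -82/6493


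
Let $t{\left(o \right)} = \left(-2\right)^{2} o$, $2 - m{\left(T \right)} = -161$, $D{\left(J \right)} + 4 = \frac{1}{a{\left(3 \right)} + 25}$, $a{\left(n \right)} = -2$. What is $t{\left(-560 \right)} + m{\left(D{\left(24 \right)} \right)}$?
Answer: $-2077$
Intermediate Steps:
$D{\left(J \right)} = - \frac{91}{23}$ ($D{\left(J \right)} = -4 + \frac{1}{-2 + 25} = -4 + \frac{1}{23} = - \frac{91}{23}$)
$m{\left(T \right)} = 163$ ($m{\left(T \right)} = 2 - -161 = 2 + 161 = 163$)
$t{\left(o \right)} = 4 o$
$t{\left(-560 \right)} + m{\left(D{\left(24 \right)} \right)} = 4 \left(-560\right) + 163 = -2240 + 163 = -2077$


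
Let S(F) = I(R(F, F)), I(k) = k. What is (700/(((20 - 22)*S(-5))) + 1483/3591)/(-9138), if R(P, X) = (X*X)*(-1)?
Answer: -51757/32814558 ≈ -0.0015773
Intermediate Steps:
R(P, X) = -X**2 (R(P, X) = X**2*(-1) = -X**2)
S(F) = -F**2
(700/(((20 - 22)*S(-5))) + 1483/3591)/(-9138) = (700/(((20 - 22)*(-1*(-5)**2))) + 1483/3591)/(-9138) = (700/((-(-2)*25)) + 1483*(1/3591))*(-1/9138) = (700/((-2*(-25))) + 1483/3591)*(-1/9138) = (700/50 + 1483/3591)*(-1/9138) = (700*(1/50) + 1483/3591)*(-1/9138) = (14 + 1483/3591)*(-1/9138) = (51757/3591)*(-1/9138) = -51757/32814558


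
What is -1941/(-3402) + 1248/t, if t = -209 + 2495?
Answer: 160793/144018 ≈ 1.1165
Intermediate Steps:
t = 2286
-1941/(-3402) + 1248/t = -1941/(-3402) + 1248/2286 = -1941*(-1/3402) + 1248*(1/2286) = 647/1134 + 208/381 = 160793/144018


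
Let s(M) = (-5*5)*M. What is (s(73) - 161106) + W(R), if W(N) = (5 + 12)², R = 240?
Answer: -162642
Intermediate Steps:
s(M) = -25*M
W(N) = 289 (W(N) = 17² = 289)
(s(73) - 161106) + W(R) = (-25*73 - 161106) + 289 = (-1825 - 161106) + 289 = -162931 + 289 = -162642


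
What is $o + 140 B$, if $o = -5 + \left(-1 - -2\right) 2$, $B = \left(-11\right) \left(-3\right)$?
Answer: $4617$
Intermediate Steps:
$B = 33$
$o = -3$ ($o = -5 + \left(-1 + 2\right) 2 = -5 + 1 \cdot 2 = -5 + 2 = -3$)
$o + 140 B = -3 + 140 \cdot 33 = -3 + 4620 = 4617$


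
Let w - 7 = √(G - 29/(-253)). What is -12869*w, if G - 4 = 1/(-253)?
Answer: -90083 - 51476*√16445/253 ≈ -1.1617e+5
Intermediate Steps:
G = 1011/253 (G = 4 + 1/(-253) = 4 - 1/253 = 1011/253 ≈ 3.9960)
w = 7 + 4*√16445/253 (w = 7 + √(1011/253 - 29/(-253)) = 7 + √(1011/253 - 29*(-1/253)) = 7 + √(1011/253 + 29/253) = 7 + √(1040/253) = 7 + 4*√16445/253 ≈ 9.0275)
-12869*w = -12869*(7 + 4*√16445/253) = -90083 - 51476*√16445/253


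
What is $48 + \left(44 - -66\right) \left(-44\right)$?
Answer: $-4792$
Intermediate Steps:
$48 + \left(44 - -66\right) \left(-44\right) = 48 + \left(44 + 66\right) \left(-44\right) = 48 + 110 \left(-44\right) = 48 - 4840 = -4792$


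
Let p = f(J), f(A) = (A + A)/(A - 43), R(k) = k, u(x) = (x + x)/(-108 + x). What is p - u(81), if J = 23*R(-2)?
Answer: 626/89 ≈ 7.0337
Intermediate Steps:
u(x) = 2*x/(-108 + x) (u(x) = (2*x)/(-108 + x) = 2*x/(-108 + x))
J = -46 (J = 23*(-2) = -46)
f(A) = 2*A/(-43 + A) (f(A) = (2*A)/(-43 + A) = 2*A/(-43 + A))
p = 92/89 (p = 2*(-46)/(-43 - 46) = 2*(-46)/(-89) = 2*(-46)*(-1/89) = 92/89 ≈ 1.0337)
p - u(81) = 92/89 - 2*81/(-108 + 81) = 92/89 - 2*81/(-27) = 92/89 - 2*81*(-1)/27 = 92/89 - 1*(-6) = 92/89 + 6 = 626/89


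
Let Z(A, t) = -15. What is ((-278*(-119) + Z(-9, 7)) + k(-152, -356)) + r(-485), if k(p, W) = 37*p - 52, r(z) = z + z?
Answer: 26421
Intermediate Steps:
r(z) = 2*z
k(p, W) = -52 + 37*p
((-278*(-119) + Z(-9, 7)) + k(-152, -356)) + r(-485) = ((-278*(-119) - 15) + (-52 + 37*(-152))) + 2*(-485) = ((33082 - 15) + (-52 - 5624)) - 970 = (33067 - 5676) - 970 = 27391 - 970 = 26421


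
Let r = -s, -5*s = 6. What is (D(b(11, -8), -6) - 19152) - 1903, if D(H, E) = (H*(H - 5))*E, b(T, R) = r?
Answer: -525691/25 ≈ -21028.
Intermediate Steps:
s = -6/5 (s = -⅕*6 = -6/5 ≈ -1.2000)
r = 6/5 (r = -1*(-6/5) = 6/5 ≈ 1.2000)
b(T, R) = 6/5
D(H, E) = E*H*(-5 + H) (D(H, E) = (H*(-5 + H))*E = E*H*(-5 + H))
(D(b(11, -8), -6) - 19152) - 1903 = (-6*6/5*(-5 + 6/5) - 19152) - 1903 = (-6*6/5*(-19/5) - 19152) - 1903 = (684/25 - 19152) - 1903 = -478116/25 - 1903 = -525691/25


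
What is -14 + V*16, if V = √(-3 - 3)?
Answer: -14 + 16*I*√6 ≈ -14.0 + 39.192*I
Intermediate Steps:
V = I*√6 (V = √(-6) = I*√6 ≈ 2.4495*I)
-14 + V*16 = -14 + (I*√6)*16 = -14 + 16*I*√6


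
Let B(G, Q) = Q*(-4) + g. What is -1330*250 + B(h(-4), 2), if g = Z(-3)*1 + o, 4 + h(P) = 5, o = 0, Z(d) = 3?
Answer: -332505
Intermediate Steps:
h(P) = 1 (h(P) = -4 + 5 = 1)
g = 3 (g = 3*1 + 0 = 3 + 0 = 3)
B(G, Q) = 3 - 4*Q (B(G, Q) = Q*(-4) + 3 = -4*Q + 3 = 3 - 4*Q)
-1330*250 + B(h(-4), 2) = -1330*250 + (3 - 4*2) = -332500 + (3 - 8) = -332500 - 5 = -332505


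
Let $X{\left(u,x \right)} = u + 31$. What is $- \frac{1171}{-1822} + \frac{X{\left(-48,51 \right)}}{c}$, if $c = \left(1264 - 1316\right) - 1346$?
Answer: $\frac{417008}{636789} \approx 0.65486$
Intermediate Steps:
$X{\left(u,x \right)} = 31 + u$
$c = -1398$ ($c = -52 - 1346 = -1398$)
$- \frac{1171}{-1822} + \frac{X{\left(-48,51 \right)}}{c} = - \frac{1171}{-1822} + \frac{31 - 48}{-1398} = \left(-1171\right) \left(- \frac{1}{1822}\right) - - \frac{17}{1398} = \frac{1171}{1822} + \frac{17}{1398} = \frac{417008}{636789}$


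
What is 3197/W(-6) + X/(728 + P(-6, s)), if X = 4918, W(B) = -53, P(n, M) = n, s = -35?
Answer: -1023790/19133 ≈ -53.509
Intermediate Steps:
3197/W(-6) + X/(728 + P(-6, s)) = 3197/(-53) + 4918/(728 - 6) = 3197*(-1/53) + 4918/722 = -3197/53 + 4918*(1/722) = -3197/53 + 2459/361 = -1023790/19133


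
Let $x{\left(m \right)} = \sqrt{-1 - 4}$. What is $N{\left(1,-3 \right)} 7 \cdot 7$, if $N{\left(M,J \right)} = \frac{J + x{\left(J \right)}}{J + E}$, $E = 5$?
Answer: $- \frac{147}{2} + \frac{49 i \sqrt{5}}{2} \approx -73.5 + 54.784 i$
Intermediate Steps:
$x{\left(m \right)} = i \sqrt{5}$ ($x{\left(m \right)} = \sqrt{-5} = i \sqrt{5}$)
$N{\left(M,J \right)} = \frac{J + i \sqrt{5}}{5 + J}$ ($N{\left(M,J \right)} = \frac{J + i \sqrt{5}}{J + 5} = \frac{J + i \sqrt{5}}{5 + J}$)
$N{\left(1,-3 \right)} 7 \cdot 7 = \frac{-3 + i \sqrt{5}}{5 - 3} \cdot 7 \cdot 7 = \frac{-3 + i \sqrt{5}}{2} \cdot 7 \cdot 7 = \left(- \frac{3}{2} + \frac{i \sqrt{5}}{2}\right) 7 \cdot 7 = \left(- \frac{21}{2} + \frac{7 i \sqrt{5}}{2}\right) 7 = - \frac{147}{2} + \frac{49 i \sqrt{5}}{2}$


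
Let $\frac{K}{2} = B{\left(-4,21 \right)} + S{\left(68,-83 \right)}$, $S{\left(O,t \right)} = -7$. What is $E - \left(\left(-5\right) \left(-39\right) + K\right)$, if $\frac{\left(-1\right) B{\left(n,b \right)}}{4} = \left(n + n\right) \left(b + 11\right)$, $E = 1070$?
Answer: $-1159$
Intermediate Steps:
$B{\left(n,b \right)} = - 8 n \left(11 + b\right)$ ($B{\left(n,b \right)} = - 4 \left(n + n\right) \left(b + 11\right) = - 4 \cdot 2 n \left(11 + b\right) = - 8 n \left(11 + b\right)$)
$K = 2034$ ($K = 2 \left(\left(-8\right) \left(-4\right) \left(11 + 21\right) - 7\right) = 2 \left(\left(-8\right) \left(-4\right) 32 - 7\right) = 2 \left(1024 - 7\right) = 2 \cdot 1017 = 2034$)
$E - \left(\left(-5\right) \left(-39\right) + K\right) = 1070 - \left(\left(-5\right) \left(-39\right) + 2034\right) = 1070 - \left(195 + 2034\right) = 1070 - 2229 = -1159$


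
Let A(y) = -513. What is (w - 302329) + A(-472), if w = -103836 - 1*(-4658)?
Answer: -402020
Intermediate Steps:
w = -99178 (w = -103836 + 4658 = -99178)
(w - 302329) + A(-472) = (-99178 - 302329) - 513 = -401507 - 513 = -402020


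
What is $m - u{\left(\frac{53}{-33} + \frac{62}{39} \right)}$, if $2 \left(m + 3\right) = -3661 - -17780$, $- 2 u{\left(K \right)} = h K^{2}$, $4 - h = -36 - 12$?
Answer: $\frac{199797937}{28314} \approx 7056.5$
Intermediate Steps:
$h = 52$ ($h = 4 - \left(-36 - 12\right) = 4 - -48 = 4 + 48 = 52$)
$u{\left(K \right)} = - 26 K^{2}$ ($u{\left(K \right)} = - \frac{52 K^{2}}{2} = - 26 K^{2}$)
$m = \frac{14113}{2}$ ($m = -3 + \frac{-3661 - -17780}{2} = -3 + \frac{-3661 + 17780}{2} = -3 + \frac{1}{2} \cdot 14119 = -3 + \frac{14119}{2} = \frac{14113}{2} \approx 7056.5$)
$m - u{\left(\frac{53}{-33} + \frac{62}{39} \right)} = \frac{14113}{2} - - 26 \left(\frac{53}{-33} + \frac{62}{39}\right)^{2} = \frac{14113}{2} - - 26 \left(53 \left(- \frac{1}{33}\right) + 62 \cdot \frac{1}{39}\right)^{2} = \frac{14113}{2} - - 26 \left(- \frac{53}{33} + \frac{62}{39}\right)^{2} = \frac{14113}{2} - - 26 \left(- \frac{7}{429}\right)^{2} = \frac{14113}{2} - \left(-26\right) \frac{49}{184041} = \frac{14113}{2} - - \frac{98}{14157} = \frac{14113}{2} + \frac{98}{14157} = \frac{199797937}{28314}$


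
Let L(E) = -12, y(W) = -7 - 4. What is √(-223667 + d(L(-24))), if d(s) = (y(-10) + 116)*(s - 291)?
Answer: I*√255482 ≈ 505.45*I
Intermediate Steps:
y(W) = -11
d(s) = -30555 + 105*s (d(s) = (-11 + 116)*(s - 291) = 105*(-291 + s) = -30555 + 105*s)
√(-223667 + d(L(-24))) = √(-223667 + (-30555 + 105*(-12))) = √(-223667 + (-30555 - 1260)) = √(-223667 - 31815) = √(-255482) = I*√255482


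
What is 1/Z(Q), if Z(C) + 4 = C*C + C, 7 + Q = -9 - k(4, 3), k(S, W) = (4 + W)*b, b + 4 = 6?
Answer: 1/866 ≈ 0.0011547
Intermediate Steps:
b = 2 (b = -4 + 6 = 2)
k(S, W) = 8 + 2*W (k(S, W) = (4 + W)*2 = 8 + 2*W)
Q = -30 (Q = -7 + (-9 - (8 + 2*3)) = -7 + (-9 - (8 + 6)) = -7 + (-9 - 1*14) = -7 + (-9 - 14) = -7 - 23 = -30)
Z(C) = -4 + C + C**2 (Z(C) = -4 + (C*C + C) = -4 + (C**2 + C) = -4 + (C + C**2) = -4 + C + C**2)
1/Z(Q) = 1/(-4 - 30 + (-30)**2) = 1/(-4 - 30 + 900) = 1/866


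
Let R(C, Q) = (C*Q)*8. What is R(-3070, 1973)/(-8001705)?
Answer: 9691376/1600341 ≈ 6.0558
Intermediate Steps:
R(C, Q) = 8*C*Q
R(-3070, 1973)/(-8001705) = (8*(-3070)*1973)/(-8001705) = -48456880*(-1/8001705) = 9691376/1600341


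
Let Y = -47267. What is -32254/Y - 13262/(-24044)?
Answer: 701185065/568243874 ≈ 1.2340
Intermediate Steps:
-32254/Y - 13262/(-24044) = -32254/(-47267) - 13262/(-24044) = -32254*(-1/47267) - 13262*(-1/24044) = 32254/47267 + 6631/12022 = 701185065/568243874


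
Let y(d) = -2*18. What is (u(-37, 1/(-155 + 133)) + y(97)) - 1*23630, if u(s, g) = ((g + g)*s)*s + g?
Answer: -47581/2 ≈ -23791.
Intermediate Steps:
y(d) = -36
u(s, g) = g + 2*g*s² (u(s, g) = ((2*g)*s)*s + g = (2*g*s)*s + g = 2*g*s² + g = g + 2*g*s²)
(u(-37, 1/(-155 + 133)) + y(97)) - 1*23630 = ((1 + 2*(-37)²)/(-155 + 133) - 36) - 1*23630 = ((1 + 2*1369)/(-22) - 36) - 23630 = (-(1 + 2738)/22 - 36) - 23630 = (-1/22*2739 - 36) - 23630 = (-249/2 - 36) - 23630 = -321/2 - 23630 = -47581/2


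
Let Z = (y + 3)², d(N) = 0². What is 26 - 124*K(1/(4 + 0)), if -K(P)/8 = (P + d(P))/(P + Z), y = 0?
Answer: 1954/37 ≈ 52.811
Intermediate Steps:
d(N) = 0
Z = 9 (Z = (0 + 3)² = 3² = 9)
K(P) = -8*P/(9 + P) (K(P) = -8*(P + 0)/(P + 9) = -8*P/(9 + P))
26 - 124*K(1/(4 + 0)) = 26 - (-992)/((4 + 0)*(9 + 1/(4 + 0))) = 26 - (-992)/(4*(9 + 1/4)) = 26 - (-992)/(4*(9 + ¼)) = 26 - (-992)/(4*37/4) = 26 - (-992)*4/(4*37) = 26 - 124*(-8/37) = 26 + 992/37 = 1954/37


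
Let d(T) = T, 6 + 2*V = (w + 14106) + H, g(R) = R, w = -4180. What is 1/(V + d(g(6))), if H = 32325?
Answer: 2/42257 ≈ 4.7329e-5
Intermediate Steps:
V = 42245/2 (V = -3 + ((-4180 + 14106) + 32325)/2 = -3 + (9926 + 32325)/2 = -3 + (1/2)*42251 = -3 + 42251/2 = 42245/2 ≈ 21123.)
1/(V + d(g(6))) = 1/(42245/2 + 6) = 1/(42257/2) = 2/42257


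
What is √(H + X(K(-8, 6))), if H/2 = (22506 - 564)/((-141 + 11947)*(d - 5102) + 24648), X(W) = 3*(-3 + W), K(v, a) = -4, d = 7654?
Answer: I*√1193291095957410/7538390 ≈ 4.5824*I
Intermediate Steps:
X(W) = -9 + 3*W
H = 10971/7538390 (H = 2*((22506 - 564)/((-141 + 11947)*(7654 - 5102) + 24648)) = 2*(21942/(11806*2552 + 24648)) = 2*(21942/(30128912 + 24648)) = 2*(21942/30153560) = 2*(21942*(1/30153560)) = 2*(10971/15076780) = 10971/7538390 ≈ 0.0014553)
√(H + X(K(-8, 6))) = √(10971/7538390 + (-9 + 3*(-4))) = √(10971/7538390 + (-9 - 12)) = √(10971/7538390 - 21) = √(-158295219/7538390) = I*√1193291095957410/7538390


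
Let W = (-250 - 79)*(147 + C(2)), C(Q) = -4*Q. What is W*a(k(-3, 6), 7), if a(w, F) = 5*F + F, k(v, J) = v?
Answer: -1920702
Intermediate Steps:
a(w, F) = 6*F
W = -45731 (W = (-250 - 79)*(147 - 4*2) = -329*(147 - 8) = -329*139 = -45731)
W*a(k(-3, 6), 7) = -274386*7 = -45731*42 = -1920702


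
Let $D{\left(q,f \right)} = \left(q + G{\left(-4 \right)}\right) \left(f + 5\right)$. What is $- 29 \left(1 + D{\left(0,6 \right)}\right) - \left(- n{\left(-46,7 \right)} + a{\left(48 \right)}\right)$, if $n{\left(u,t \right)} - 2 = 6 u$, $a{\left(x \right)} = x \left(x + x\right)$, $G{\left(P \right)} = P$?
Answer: $-3635$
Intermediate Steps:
$a{\left(x \right)} = 2 x^{2}$ ($a{\left(x \right)} = x 2 x = 2 x^{2}$)
$D{\left(q,f \right)} = \left(-4 + q\right) \left(5 + f\right)$ ($D{\left(q,f \right)} = \left(q - 4\right) \left(f + 5\right) = \left(-4 + q\right) \left(5 + f\right)$)
$n{\left(u,t \right)} = 2 + 6 u$
$- 29 \left(1 + D{\left(0,6 \right)}\right) - \left(- n{\left(-46,7 \right)} + a{\left(48 \right)}\right) = - 29 \left(1 + \left(-20 - 24 + 5 \cdot 0 + 6 \cdot 0\right)\right) + \left(\left(2 + 6 \left(-46\right)\right) - 2 \cdot 48^{2}\right) = - 29 \left(1 + \left(-20 - 24 + 0 + 0\right)\right) + \left(\left(2 - 276\right) - 2 \cdot 2304\right) = - 29 \left(1 - 44\right) - 4882 = \left(-29\right) \left(-43\right) - 4882 = 1247 - 4882 = -3635$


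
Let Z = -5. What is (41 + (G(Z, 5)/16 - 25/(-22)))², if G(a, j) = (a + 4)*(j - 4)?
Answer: 54834025/30976 ≈ 1770.2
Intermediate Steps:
G(a, j) = (-4 + j)*(4 + a) (G(a, j) = (4 + a)*(-4 + j) = (-4 + j)*(4 + a))
(41 + (G(Z, 5)/16 - 25/(-22)))² = (41 + ((-16 - 4*(-5) + 4*5 - 5*5)/16 - 25/(-22)))² = (41 + ((-16 + 20 + 20 - 25)*(1/16) - 25*(-1/22)))² = (41 + (-1*1/16 + 25/22))² = (41 + (-1/16 + 25/22))² = (41 + 189/176)² = (7405/176)² = 54834025/30976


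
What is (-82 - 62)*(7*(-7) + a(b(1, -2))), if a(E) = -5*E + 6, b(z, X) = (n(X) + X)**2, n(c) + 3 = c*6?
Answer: 214272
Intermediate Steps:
n(c) = -3 + 6*c (n(c) = -3 + c*6 = -3 + 6*c)
b(z, X) = (-3 + 7*X)**2 (b(z, X) = ((-3 + 6*X) + X)**2 = (-3 + 7*X)**2)
a(E) = 6 - 5*E
(-82 - 62)*(7*(-7) + a(b(1, -2))) = (-82 - 62)*(7*(-7) + (6 - 5*(-3 + 7*(-2))**2)) = -144*(-49 + (6 - 5*(-3 - 14)**2)) = -144*(-49 + (6 - 5*(-17)**2)) = -144*(-49 + (6 - 5*289)) = -144*(-49 + (6 - 1445)) = -144*(-49 - 1439) = -144*(-1488) = 214272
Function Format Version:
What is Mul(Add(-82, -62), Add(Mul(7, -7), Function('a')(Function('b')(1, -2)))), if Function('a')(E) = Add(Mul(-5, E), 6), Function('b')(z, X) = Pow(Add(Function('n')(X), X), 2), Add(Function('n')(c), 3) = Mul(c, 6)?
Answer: 214272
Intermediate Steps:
Function('n')(c) = Add(-3, Mul(6, c)) (Function('n')(c) = Add(-3, Mul(c, 6)) = Add(-3, Mul(6, c)))
Function('b')(z, X) = Pow(Add(-3, Mul(7, X)), 2) (Function('b')(z, X) = Pow(Add(Add(-3, Mul(6, X)), X), 2) = Pow(Add(-3, Mul(7, X)), 2))
Function('a')(E) = Add(6, Mul(-5, E))
Mul(Add(-82, -62), Add(Mul(7, -7), Function('a')(Function('b')(1, -2)))) = Mul(Add(-82, -62), Add(Mul(7, -7), Add(6, Mul(-5, Pow(Add(-3, Mul(7, -2)), 2))))) = Mul(-144, Add(-49, Add(6, Mul(-5, Pow(Add(-3, -14), 2))))) = Mul(-144, Add(-49, Add(6, Mul(-5, Pow(-17, 2))))) = Mul(-144, Add(-49, Add(6, Mul(-5, 289)))) = Mul(-144, Add(-49, Add(6, -1445))) = Mul(-144, Add(-49, -1439)) = Mul(-144, -1488) = 214272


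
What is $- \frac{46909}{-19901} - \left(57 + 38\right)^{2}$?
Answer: $- \frac{179559616}{19901} \approx -9022.6$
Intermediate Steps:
$- \frac{46909}{-19901} - \left(57 + 38\right)^{2} = \left(-46909\right) \left(- \frac{1}{19901}\right) - 95^{2} = \frac{46909}{19901} - 9025 = - \frac{179559616}{19901}$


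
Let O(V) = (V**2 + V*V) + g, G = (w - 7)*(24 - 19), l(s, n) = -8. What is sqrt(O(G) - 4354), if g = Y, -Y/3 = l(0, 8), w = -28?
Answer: 2*sqrt(14230) ≈ 238.58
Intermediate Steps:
Y = 24 (Y = -3*(-8) = 24)
g = 24
G = -175 (G = (-28 - 7)*(24 - 19) = -35*5 = -175)
O(V) = 24 + 2*V**2 (O(V) = (V**2 + V*V) + 24 = (V**2 + V**2) + 24 = 2*V**2 + 24 = 24 + 2*V**2)
sqrt(O(G) - 4354) = sqrt((24 + 2*(-175)**2) - 4354) = sqrt((24 + 2*30625) - 4354) = sqrt((24 + 61250) - 4354) = sqrt(61274 - 4354) = sqrt(56920) = 2*sqrt(14230)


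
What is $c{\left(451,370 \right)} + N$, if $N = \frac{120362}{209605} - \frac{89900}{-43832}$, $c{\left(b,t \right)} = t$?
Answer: $\frac{77805898861}{208804690} \approx 372.63$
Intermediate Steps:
$N = \frac{548163561}{208804690}$ ($N = 120362 \cdot \frac{1}{209605} - - \frac{22475}{10958} = \frac{10942}{19055} + \frac{22475}{10958} = \frac{548163561}{208804690} \approx 2.6252$)
$c{\left(451,370 \right)} + N = 370 + \frac{548163561}{208804690} = \frac{77805898861}{208804690}$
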